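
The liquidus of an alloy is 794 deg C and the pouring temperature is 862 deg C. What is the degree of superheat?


Formula: Superheat = T_pour - T_melt
Superheat = 862 - 794 = 68 deg C

Final answer: 68 deg C


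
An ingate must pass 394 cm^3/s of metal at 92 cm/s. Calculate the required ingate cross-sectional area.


Formula: A_ingate = Q / v  (continuity equation)
A = 394 cm^3/s / 92 cm/s = 4.2826 cm^2

Final answer: 4.2826 cm^2


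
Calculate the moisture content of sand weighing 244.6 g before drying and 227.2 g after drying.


Formula: MC = (W_wet - W_dry) / W_wet * 100
Water mass = 244.6 - 227.2 = 17.4 g
MC = 17.4 / 244.6 * 100 = 7.1137%

Answer: 7.1137%


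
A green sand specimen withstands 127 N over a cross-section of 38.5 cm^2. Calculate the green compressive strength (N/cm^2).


Formula: Compressive Strength = Force / Area
Strength = 127 N / 38.5 cm^2 = 3.2987 N/cm^2

Answer: 3.2987 N/cm^2


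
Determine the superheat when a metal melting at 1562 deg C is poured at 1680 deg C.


Formula: Superheat = T_pour - T_melt
Superheat = 1680 - 1562 = 118 deg C

Answer: 118 deg C


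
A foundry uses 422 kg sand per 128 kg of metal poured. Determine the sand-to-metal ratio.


Formula: Sand-to-Metal Ratio = W_sand / W_metal
Ratio = 422 kg / 128 kg = 3.2969

3.2969


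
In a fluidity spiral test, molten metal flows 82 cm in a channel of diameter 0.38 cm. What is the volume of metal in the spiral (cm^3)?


Formula: V = pi * (d/2)^2 * L  (cylinder volume)
Radius = 0.38/2 = 0.19 cm
V = pi * 0.19^2 * 82 = 9.2997 cm^3


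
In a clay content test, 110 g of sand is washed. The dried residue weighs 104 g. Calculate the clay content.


Formula: Clay% = (W_total - W_washed) / W_total * 100
Clay mass = 110 - 104 = 6 g
Clay% = 6 / 110 * 100 = 5.4545%

Answer: 5.4545%


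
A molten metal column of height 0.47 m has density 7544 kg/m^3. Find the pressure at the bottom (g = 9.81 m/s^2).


Formula: P = rho * g * h
rho * g = 7544 * 9.81 = 74006.64 N/m^3
P = 74006.64 * 0.47 = 34783.1208 Pa

Final answer: 34783.1208 Pa


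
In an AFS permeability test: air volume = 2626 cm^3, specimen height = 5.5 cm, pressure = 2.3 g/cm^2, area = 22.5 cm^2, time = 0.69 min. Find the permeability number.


Formula: Permeability Number P = (V * H) / (p * A * t)
Numerator: V * H = 2626 * 5.5 = 14443.0
Denominator: p * A * t = 2.3 * 22.5 * 0.69 = 35.7075
P = 14443.0 / 35.7075 = 404.4809


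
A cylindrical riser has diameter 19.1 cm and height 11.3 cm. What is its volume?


Formula: V = pi * (D/2)^2 * H  (cylinder volume)
Radius = D/2 = 19.1/2 = 9.55 cm
V = pi * 9.55^2 * 11.3 = 3237.6885 cm^3

Answer: 3237.6885 cm^3


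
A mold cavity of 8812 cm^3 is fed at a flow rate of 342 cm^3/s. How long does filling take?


Formula: t_fill = V_mold / Q_flow
t = 8812 cm^3 / 342 cm^3/s = 25.7661 s

25.7661 s


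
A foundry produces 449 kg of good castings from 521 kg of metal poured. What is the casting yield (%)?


Formula: Casting Yield = (W_good / W_total) * 100
Yield = (449 kg / 521 kg) * 100 = 86.1804%

Answer: 86.1804%


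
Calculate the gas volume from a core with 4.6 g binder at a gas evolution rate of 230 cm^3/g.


Formula: V_gas = W_binder * gas_evolution_rate
V = 4.6 g * 230 cm^3/g = 1058.0000 cm^3

1058.0000 cm^3


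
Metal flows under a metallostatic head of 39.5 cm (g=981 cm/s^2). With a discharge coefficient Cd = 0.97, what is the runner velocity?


Formula: v = Cd * sqrt(2 * g * h)  (Torricelli with discharge coefficient)
2*g*h = 2 * 981 * 39.5 = 77499.0 cm^2/s^2
sqrt(77499.0) = 278.38642 cm/s
v = 0.97 * 278.38642 = 270.0348 cm/s

270.0348 cm/s


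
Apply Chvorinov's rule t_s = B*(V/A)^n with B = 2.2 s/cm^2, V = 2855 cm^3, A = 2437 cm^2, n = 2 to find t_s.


Formula: t_s = B * (V/A)^n  (Chvorinov's rule, n=2)
Modulus M = V/A = 2855/2437 = 1.171522 cm
M^2 = 1.171522^2 = 1.372464 cm^2
t_s = 2.2 * 1.372464 = 3.0194 s

Final answer: 3.0194 s


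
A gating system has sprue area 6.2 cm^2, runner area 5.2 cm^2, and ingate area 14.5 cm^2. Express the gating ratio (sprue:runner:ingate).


Sprue:Runner:Ingate = 1 : 5.2/6.2 : 14.5/6.2 = 1:0.84:2.34

Answer: 1:0.84:2.34


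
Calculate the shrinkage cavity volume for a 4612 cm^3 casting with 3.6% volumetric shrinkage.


Formula: V_shrink = V_casting * shrinkage_pct / 100
V_shrink = 4612 cm^3 * 3.6 / 100 = 166.0320 cm^3

166.0320 cm^3


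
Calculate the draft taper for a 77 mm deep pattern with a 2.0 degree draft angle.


Formula: taper = depth * tan(draft_angle)
tan(2.0 deg) = 0.0349208
taper = 77 mm * 0.0349208 = 2.6889 mm


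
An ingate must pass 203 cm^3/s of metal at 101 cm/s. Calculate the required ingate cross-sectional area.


Formula: A_ingate = Q / v  (continuity equation)
A = 203 cm^3/s / 101 cm/s = 2.0099 cm^2


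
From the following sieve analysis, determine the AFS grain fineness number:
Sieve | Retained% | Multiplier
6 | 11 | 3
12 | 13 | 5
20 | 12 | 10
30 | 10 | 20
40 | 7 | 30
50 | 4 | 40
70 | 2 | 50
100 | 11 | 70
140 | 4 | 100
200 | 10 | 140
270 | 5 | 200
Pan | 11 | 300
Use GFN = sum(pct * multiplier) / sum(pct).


Formula: GFN = sum(pct * multiplier) / sum(pct)
sum(pct * multiplier) = 7758
sum(pct) = 100
GFN = 7758 / 100 = 77.58

77.58


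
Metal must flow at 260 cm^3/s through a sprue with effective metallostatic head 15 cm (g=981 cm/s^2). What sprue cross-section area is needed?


Formula: v = sqrt(2*g*h), A = Q/v
Velocity: v = sqrt(2 * 981 * 15) = sqrt(29430) = 171.5517 cm/s
Sprue area: A = Q / v = 260 / 171.5517 = 1.5156 cm^2

1.5156 cm^2


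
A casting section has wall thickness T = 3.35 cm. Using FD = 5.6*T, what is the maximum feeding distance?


Formula: FD = 5.6 * T  (riser feeding-distance rule)
FD = 5.6 * 3.35 cm = 18.7600 cm

Final answer: 18.7600 cm


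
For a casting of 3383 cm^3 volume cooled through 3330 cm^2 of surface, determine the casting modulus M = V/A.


Formula: Casting Modulus M = V / A
M = 3383 cm^3 / 3330 cm^2 = 1.0159 cm

Answer: 1.0159 cm


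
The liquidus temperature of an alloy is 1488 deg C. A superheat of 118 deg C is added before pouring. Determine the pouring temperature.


Formula: T_pour = T_melt + Superheat
T_pour = 1488 + 118 = 1606 deg C


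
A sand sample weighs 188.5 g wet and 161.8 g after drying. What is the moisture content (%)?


Formula: MC = (W_wet - W_dry) / W_wet * 100
Water mass = 188.5 - 161.8 = 26.7 g
MC = 26.7 / 188.5 * 100 = 14.1645%

14.1645%


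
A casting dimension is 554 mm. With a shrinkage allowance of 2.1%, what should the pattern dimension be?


Formula: L_pattern = L_casting * (1 + shrinkage_rate/100)
Shrinkage factor = 1 + 2.1/100 = 1.021
L_pattern = 554 mm * 1.021 = 565.6340 mm

565.6340 mm


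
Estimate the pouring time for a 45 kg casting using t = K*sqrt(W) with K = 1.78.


Formula: t = K * sqrt(W)
sqrt(W) = sqrt(45) = 6.70820
t = 1.78 * 6.70820 = 11.9406 s

11.9406 s


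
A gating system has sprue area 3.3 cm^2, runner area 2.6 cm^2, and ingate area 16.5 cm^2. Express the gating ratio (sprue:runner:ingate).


Sprue:Runner:Ingate = 1 : 2.6/3.3 : 16.5/3.3 = 1:0.79:5.00

1:0.79:5.00


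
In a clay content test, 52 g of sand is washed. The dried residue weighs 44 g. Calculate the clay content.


Formula: Clay% = (W_total - W_washed) / W_total * 100
Clay mass = 52 - 44 = 8 g
Clay% = 8 / 52 * 100 = 15.3846%

Answer: 15.3846%


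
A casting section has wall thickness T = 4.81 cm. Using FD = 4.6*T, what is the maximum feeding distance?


Formula: FD = 4.6 * T  (riser feeding-distance rule)
FD = 4.6 * 4.81 cm = 22.1260 cm


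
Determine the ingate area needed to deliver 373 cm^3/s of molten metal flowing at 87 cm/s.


Formula: A_ingate = Q / v  (continuity equation)
A = 373 cm^3/s / 87 cm/s = 4.2874 cm^2

4.2874 cm^2


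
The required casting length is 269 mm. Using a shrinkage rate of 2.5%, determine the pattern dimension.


Formula: L_pattern = L_casting * (1 + shrinkage_rate/100)
Shrinkage factor = 1 + 2.5/100 = 1.025
L_pattern = 269 mm * 1.025 = 275.7250 mm

275.7250 mm


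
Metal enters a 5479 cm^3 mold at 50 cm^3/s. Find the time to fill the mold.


Formula: t_fill = V_mold / Q_flow
t = 5479 cm^3 / 50 cm^3/s = 109.5800 s

Final answer: 109.5800 s


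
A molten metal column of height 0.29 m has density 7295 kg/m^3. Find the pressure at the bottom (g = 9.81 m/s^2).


Formula: P = rho * g * h
rho * g = 7295 * 9.81 = 71563.95 N/m^3
P = 71563.95 * 0.29 = 20753.5455 Pa

Answer: 20753.5455 Pa


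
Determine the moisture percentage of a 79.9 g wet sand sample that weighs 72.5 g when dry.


Formula: MC = (W_wet - W_dry) / W_wet * 100
Water mass = 79.9 - 72.5 = 7.4 g
MC = 7.4 / 79.9 * 100 = 9.2616%


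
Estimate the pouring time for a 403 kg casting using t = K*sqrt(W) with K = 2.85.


Formula: t = K * sqrt(W)
sqrt(W) = sqrt(403) = 20.07486
t = 2.85 * 20.07486 = 57.2134 s

Final answer: 57.2134 s


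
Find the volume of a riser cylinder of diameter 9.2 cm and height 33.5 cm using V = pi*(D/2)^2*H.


Formula: V = pi * (D/2)^2 * H  (cylinder volume)
Radius = D/2 = 9.2/2 = 4.6 cm
V = pi * 4.6^2 * 33.5 = 2226.9494 cm^3

Final answer: 2226.9494 cm^3


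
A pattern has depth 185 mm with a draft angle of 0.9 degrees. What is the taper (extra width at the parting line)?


Formula: taper = depth * tan(draft_angle)
tan(0.9 deg) = 0.0157093
taper = 185 mm * 0.0157093 = 2.9062 mm

Final answer: 2.9062 mm


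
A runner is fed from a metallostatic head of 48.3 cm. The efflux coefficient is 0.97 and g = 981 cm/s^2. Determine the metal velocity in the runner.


Formula: v = Cd * sqrt(2 * g * h)  (Torricelli with discharge coefficient)
2*g*h = 2 * 981 * 48.3 = 94764.6 cm^2/s^2
sqrt(94764.6) = 307.83859 cm/s
v = 0.97 * 307.83859 = 298.6034 cm/s

298.6034 cm/s


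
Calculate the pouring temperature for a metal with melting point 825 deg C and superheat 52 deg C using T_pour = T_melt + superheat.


Formula: T_pour = T_melt + Superheat
T_pour = 825 + 52 = 877 deg C


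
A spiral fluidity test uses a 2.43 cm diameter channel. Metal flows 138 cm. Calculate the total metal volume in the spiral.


Formula: V = pi * (d/2)^2 * L  (cylinder volume)
Radius = 2.43/2 = 1.215 cm
V = pi * 1.215^2 * 138 = 640.0023 cm^3

Final answer: 640.0023 cm^3


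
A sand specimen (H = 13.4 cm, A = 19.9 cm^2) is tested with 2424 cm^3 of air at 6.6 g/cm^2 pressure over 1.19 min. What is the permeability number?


Formula: Permeability Number P = (V * H) / (p * A * t)
Numerator: V * H = 2424 * 13.4 = 32481.6
Denominator: p * A * t = 6.6 * 19.9 * 1.19 = 156.2946
P = 32481.6 / 156.2946 = 207.8229


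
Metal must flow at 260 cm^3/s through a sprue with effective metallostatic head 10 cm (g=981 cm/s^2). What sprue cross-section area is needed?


Formula: v = sqrt(2*g*h), A = Q/v
Velocity: v = sqrt(2 * 981 * 10) = sqrt(19620) = 140.0714 cm/s
Sprue area: A = Q / v = 260 / 140.0714 = 1.8562 cm^2

Answer: 1.8562 cm^2


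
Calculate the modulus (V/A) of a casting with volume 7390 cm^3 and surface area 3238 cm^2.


Formula: Casting Modulus M = V / A
M = 7390 cm^3 / 3238 cm^2 = 2.2823 cm


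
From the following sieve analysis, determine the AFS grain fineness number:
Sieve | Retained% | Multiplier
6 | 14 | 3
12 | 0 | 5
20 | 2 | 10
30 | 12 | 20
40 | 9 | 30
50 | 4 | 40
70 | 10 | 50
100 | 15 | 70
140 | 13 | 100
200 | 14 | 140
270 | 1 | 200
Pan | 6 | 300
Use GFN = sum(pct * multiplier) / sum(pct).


Formula: GFN = sum(pct * multiplier) / sum(pct)
sum(pct * multiplier) = 7542
sum(pct) = 100
GFN = 7542 / 100 = 75.42

Final answer: 75.42


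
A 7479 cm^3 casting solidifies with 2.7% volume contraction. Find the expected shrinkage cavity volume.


Formula: V_shrink = V_casting * shrinkage_pct / 100
V_shrink = 7479 cm^3 * 2.7 / 100 = 201.9330 cm^3

Final answer: 201.9330 cm^3


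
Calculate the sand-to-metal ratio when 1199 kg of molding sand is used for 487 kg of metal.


Formula: Sand-to-Metal Ratio = W_sand / W_metal
Ratio = 1199 kg / 487 kg = 2.4620

Answer: 2.4620


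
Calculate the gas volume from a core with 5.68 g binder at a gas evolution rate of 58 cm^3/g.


Formula: V_gas = W_binder * gas_evolution_rate
V = 5.68 g * 58 cm^3/g = 329.4400 cm^3

Answer: 329.4400 cm^3


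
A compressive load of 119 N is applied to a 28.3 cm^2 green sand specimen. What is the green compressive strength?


Formula: Compressive Strength = Force / Area
Strength = 119 N / 28.3 cm^2 = 4.2049 N/cm^2

Answer: 4.2049 N/cm^2


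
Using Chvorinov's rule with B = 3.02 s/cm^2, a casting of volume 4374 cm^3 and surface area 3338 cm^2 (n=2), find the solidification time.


Formula: t_s = B * (V/A)^n  (Chvorinov's rule, n=2)
Modulus M = V/A = 4374/3338 = 1.310365 cm
M^2 = 1.310365^2 = 1.717056 cm^2
t_s = 3.02 * 1.717056 = 5.1855 s

Final answer: 5.1855 s


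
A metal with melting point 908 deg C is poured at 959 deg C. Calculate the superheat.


Formula: Superheat = T_pour - T_melt
Superheat = 959 - 908 = 51 deg C

Final answer: 51 deg C


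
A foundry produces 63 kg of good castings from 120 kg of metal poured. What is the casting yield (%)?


Formula: Casting Yield = (W_good / W_total) * 100
Yield = (63 kg / 120 kg) * 100 = 52.5000%


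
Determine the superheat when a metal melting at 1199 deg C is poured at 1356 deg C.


Formula: Superheat = T_pour - T_melt
Superheat = 1356 - 1199 = 157 deg C

157 deg C


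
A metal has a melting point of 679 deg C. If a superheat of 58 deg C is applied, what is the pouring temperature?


Formula: T_pour = T_melt + Superheat
T_pour = 679 + 58 = 737 deg C


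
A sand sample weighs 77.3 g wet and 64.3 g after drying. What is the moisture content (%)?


Formula: MC = (W_wet - W_dry) / W_wet * 100
Water mass = 77.3 - 64.3 = 13.0 g
MC = 13.0 / 77.3 * 100 = 16.8176%


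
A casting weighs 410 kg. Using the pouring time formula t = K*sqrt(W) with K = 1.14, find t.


Formula: t = K * sqrt(W)
sqrt(W) = sqrt(410) = 20.24846
t = 1.14 * 20.24846 = 23.0832 s

Answer: 23.0832 s


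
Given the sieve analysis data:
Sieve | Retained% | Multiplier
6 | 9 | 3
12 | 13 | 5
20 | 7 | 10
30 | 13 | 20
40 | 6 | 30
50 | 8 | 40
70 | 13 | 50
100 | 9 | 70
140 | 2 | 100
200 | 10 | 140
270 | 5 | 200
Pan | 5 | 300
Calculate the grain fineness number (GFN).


Formula: GFN = sum(pct * multiplier) / sum(pct)
sum(pct * multiplier) = 6302
sum(pct) = 100
GFN = 6302 / 100 = 63.02

Final answer: 63.02


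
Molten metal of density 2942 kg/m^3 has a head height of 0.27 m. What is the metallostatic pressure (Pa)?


Formula: P = rho * g * h
rho * g = 2942 * 9.81 = 28861.02 N/m^3
P = 28861.02 * 0.27 = 7792.4754 Pa

Answer: 7792.4754 Pa


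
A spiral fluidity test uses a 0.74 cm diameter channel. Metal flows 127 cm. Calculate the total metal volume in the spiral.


Formula: V = pi * (d/2)^2 * L  (cylinder volume)
Radius = 0.74/2 = 0.37 cm
V = pi * 0.37^2 * 127 = 54.6207 cm^3

Answer: 54.6207 cm^3


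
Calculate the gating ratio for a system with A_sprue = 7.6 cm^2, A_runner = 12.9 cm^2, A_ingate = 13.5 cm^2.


Sprue:Runner:Ingate = 1 : 12.9/7.6 : 13.5/7.6 = 1:1.70:1.78


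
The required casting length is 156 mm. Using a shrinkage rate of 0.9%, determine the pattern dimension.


Formula: L_pattern = L_casting * (1 + shrinkage_rate/100)
Shrinkage factor = 1 + 0.9/100 = 1.009
L_pattern = 156 mm * 1.009 = 157.4040 mm

157.4040 mm


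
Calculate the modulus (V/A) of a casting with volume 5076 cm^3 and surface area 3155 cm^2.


Formula: Casting Modulus M = V / A
M = 5076 cm^3 / 3155 cm^2 = 1.6089 cm

1.6089 cm


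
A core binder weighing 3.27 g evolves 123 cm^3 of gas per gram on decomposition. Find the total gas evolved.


Formula: V_gas = W_binder * gas_evolution_rate
V = 3.27 g * 123 cm^3/g = 402.2100 cm^3


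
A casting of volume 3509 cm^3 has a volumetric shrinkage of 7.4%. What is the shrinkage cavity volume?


Formula: V_shrink = V_casting * shrinkage_pct / 100
V_shrink = 3509 cm^3 * 7.4 / 100 = 259.6660 cm^3

Final answer: 259.6660 cm^3


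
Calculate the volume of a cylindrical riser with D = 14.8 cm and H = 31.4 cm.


Formula: V = pi * (D/2)^2 * H  (cylinder volume)
Radius = D/2 = 14.8/2 = 7.4 cm
V = pi * 7.4^2 * 31.4 = 5401.8555 cm^3


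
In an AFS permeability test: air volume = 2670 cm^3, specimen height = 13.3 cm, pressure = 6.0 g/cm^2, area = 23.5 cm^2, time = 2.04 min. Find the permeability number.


Formula: Permeability Number P = (V * H) / (p * A * t)
Numerator: V * H = 2670 * 13.3 = 35511.0
Denominator: p * A * t = 6.0 * 23.5 * 2.04 = 287.64
P = 35511.0 / 287.64 = 123.4564

Answer: 123.4564


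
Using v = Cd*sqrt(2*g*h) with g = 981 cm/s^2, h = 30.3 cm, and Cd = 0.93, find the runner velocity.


Formula: v = Cd * sqrt(2 * g * h)  (Torricelli with discharge coefficient)
2*g*h = 2 * 981 * 30.3 = 59448.6 cm^2/s^2
sqrt(59448.6) = 243.82084 cm/s
v = 0.93 * 243.82084 = 226.7534 cm/s

Answer: 226.7534 cm/s


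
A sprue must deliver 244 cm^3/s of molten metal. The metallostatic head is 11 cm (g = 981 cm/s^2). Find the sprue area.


Formula: v = sqrt(2*g*h), A = Q/v
Velocity: v = sqrt(2 * 981 * 11) = sqrt(21582) = 146.9081 cm/s
Sprue area: A = Q / v = 244 / 146.9081 = 1.6609 cm^2

1.6609 cm^2


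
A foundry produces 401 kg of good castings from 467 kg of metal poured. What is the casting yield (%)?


Formula: Casting Yield = (W_good / W_total) * 100
Yield = (401 kg / 467 kg) * 100 = 85.8672%

85.8672%


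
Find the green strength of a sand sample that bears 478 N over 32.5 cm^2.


Formula: Compressive Strength = Force / Area
Strength = 478 N / 32.5 cm^2 = 14.7077 N/cm^2

14.7077 N/cm^2


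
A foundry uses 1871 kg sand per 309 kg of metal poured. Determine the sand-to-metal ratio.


Formula: Sand-to-Metal Ratio = W_sand / W_metal
Ratio = 1871 kg / 309 kg = 6.0550

Final answer: 6.0550


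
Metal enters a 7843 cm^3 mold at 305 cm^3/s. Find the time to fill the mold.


Formula: t_fill = V_mold / Q_flow
t = 7843 cm^3 / 305 cm^3/s = 25.7148 s

Final answer: 25.7148 s


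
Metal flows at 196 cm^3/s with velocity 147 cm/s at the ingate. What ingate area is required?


Formula: A_ingate = Q / v  (continuity equation)
A = 196 cm^3/s / 147 cm/s = 1.3333 cm^2

Final answer: 1.3333 cm^2


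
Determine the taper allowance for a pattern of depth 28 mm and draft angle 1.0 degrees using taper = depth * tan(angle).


Formula: taper = depth * tan(draft_angle)
tan(1.0 deg) = 0.0174551
taper = 28 mm * 0.0174551 = 0.4887 mm


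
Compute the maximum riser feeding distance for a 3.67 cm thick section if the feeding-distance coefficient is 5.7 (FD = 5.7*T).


Formula: FD = 5.7 * T  (riser feeding-distance rule)
FD = 5.7 * 3.67 cm = 20.9190 cm

20.9190 cm


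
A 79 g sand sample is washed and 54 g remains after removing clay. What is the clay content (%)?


Formula: Clay% = (W_total - W_washed) / W_total * 100
Clay mass = 79 - 54 = 25 g
Clay% = 25 / 79 * 100 = 31.6456%

Final answer: 31.6456%


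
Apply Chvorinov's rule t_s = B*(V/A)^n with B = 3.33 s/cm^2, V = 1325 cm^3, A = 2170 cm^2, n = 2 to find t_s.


Formula: t_s = B * (V/A)^n  (Chvorinov's rule, n=2)
Modulus M = V/A = 1325/2170 = 0.610599 cm
M^2 = 0.610599^2 = 0.372831 cm^2
t_s = 3.33 * 0.372831 = 1.2415 s

1.2415 s


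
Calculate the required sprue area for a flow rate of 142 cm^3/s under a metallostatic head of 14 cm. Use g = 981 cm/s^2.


Formula: v = sqrt(2*g*h), A = Q/v
Velocity: v = sqrt(2 * 981 * 14) = sqrt(27468) = 165.7347 cm/s
Sprue area: A = Q / v = 142 / 165.7347 = 0.8568 cm^2

Answer: 0.8568 cm^2


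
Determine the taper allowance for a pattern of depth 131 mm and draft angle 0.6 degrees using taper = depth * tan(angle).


Formula: taper = depth * tan(draft_angle)
tan(0.6 deg) = 0.0104724
taper = 131 mm * 0.0104724 = 1.3719 mm

Final answer: 1.3719 mm


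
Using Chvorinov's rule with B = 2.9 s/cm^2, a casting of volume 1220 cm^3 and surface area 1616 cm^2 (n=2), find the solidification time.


Formula: t_s = B * (V/A)^n  (Chvorinov's rule, n=2)
Modulus M = V/A = 1220/1616 = 0.754950 cm
M^2 = 0.754950^2 = 0.569950 cm^2
t_s = 2.9 * 0.569950 = 1.6529 s

Answer: 1.6529 s


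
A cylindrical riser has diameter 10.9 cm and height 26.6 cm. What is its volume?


Formula: V = pi * (D/2)^2 * H  (cylinder volume)
Radius = D/2 = 10.9/2 = 5.45 cm
V = pi * 5.45^2 * 26.6 = 2482.1299 cm^3

Final answer: 2482.1299 cm^3


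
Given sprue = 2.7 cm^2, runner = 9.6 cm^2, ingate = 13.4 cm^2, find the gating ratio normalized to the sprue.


Sprue:Runner:Ingate = 1 : 9.6/2.7 : 13.4/2.7 = 1:3.56:4.96

1:3.56:4.96


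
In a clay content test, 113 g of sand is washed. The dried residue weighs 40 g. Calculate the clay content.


Formula: Clay% = (W_total - W_washed) / W_total * 100
Clay mass = 113 - 40 = 73 g
Clay% = 73 / 113 * 100 = 64.6018%

Final answer: 64.6018%


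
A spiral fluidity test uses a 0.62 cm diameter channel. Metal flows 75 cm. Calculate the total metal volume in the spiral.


Formula: V = pi * (d/2)^2 * L  (cylinder volume)
Radius = 0.62/2 = 0.31 cm
V = pi * 0.31^2 * 75 = 22.6430 cm^3


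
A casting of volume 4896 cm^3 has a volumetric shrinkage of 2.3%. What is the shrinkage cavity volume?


Formula: V_shrink = V_casting * shrinkage_pct / 100
V_shrink = 4896 cm^3 * 2.3 / 100 = 112.6080 cm^3

Final answer: 112.6080 cm^3


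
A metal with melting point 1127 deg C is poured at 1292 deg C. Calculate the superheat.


Formula: Superheat = T_pour - T_melt
Superheat = 1292 - 1127 = 165 deg C

Final answer: 165 deg C


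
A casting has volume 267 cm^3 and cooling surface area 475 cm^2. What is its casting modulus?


Formula: Casting Modulus M = V / A
M = 267 cm^3 / 475 cm^2 = 0.5621 cm

0.5621 cm


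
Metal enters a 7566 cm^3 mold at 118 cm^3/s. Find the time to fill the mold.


Formula: t_fill = V_mold / Q_flow
t = 7566 cm^3 / 118 cm^3/s = 64.1186 s


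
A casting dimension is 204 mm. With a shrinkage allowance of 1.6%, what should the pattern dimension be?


Formula: L_pattern = L_casting * (1 + shrinkage_rate/100)
Shrinkage factor = 1 + 1.6/100 = 1.016
L_pattern = 204 mm * 1.016 = 207.2640 mm

207.2640 mm


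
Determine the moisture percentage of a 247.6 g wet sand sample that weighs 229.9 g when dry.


Formula: MC = (W_wet - W_dry) / W_wet * 100
Water mass = 247.6 - 229.9 = 17.7 g
MC = 17.7 / 247.6 * 100 = 7.1486%


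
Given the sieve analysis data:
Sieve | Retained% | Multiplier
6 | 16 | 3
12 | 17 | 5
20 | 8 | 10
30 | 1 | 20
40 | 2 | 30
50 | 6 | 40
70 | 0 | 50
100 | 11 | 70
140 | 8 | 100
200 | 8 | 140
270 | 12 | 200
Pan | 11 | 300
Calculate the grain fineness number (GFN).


Formula: GFN = sum(pct * multiplier) / sum(pct)
sum(pct * multiplier) = 8923
sum(pct) = 100
GFN = 8923 / 100 = 89.23

Final answer: 89.23


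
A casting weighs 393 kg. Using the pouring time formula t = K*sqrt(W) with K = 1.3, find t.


Formula: t = K * sqrt(W)
sqrt(W) = sqrt(393) = 19.82423
t = 1.3 * 19.82423 = 25.7715 s


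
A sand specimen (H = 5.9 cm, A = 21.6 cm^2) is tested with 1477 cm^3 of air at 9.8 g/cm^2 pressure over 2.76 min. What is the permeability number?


Formula: Permeability Number P = (V * H) / (p * A * t)
Numerator: V * H = 1477 * 5.9 = 8714.3
Denominator: p * A * t = 9.8 * 21.6 * 2.76 = 584.2368
P = 8714.3 / 584.2368 = 14.9157


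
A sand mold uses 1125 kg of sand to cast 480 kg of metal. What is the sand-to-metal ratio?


Formula: Sand-to-Metal Ratio = W_sand / W_metal
Ratio = 1125 kg / 480 kg = 2.3438

2.3438


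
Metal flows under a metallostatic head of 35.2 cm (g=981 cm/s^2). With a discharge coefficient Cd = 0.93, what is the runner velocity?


Formula: v = Cd * sqrt(2 * g * h)  (Torricelli with discharge coefficient)
2*g*h = 2 * 981 * 35.2 = 69062.4 cm^2/s^2
sqrt(69062.4) = 262.79726 cm/s
v = 0.93 * 262.79726 = 244.4015 cm/s

244.4015 cm/s


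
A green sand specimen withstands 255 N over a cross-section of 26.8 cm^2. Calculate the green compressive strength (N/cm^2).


Formula: Compressive Strength = Force / Area
Strength = 255 N / 26.8 cm^2 = 9.5149 N/cm^2

Final answer: 9.5149 N/cm^2


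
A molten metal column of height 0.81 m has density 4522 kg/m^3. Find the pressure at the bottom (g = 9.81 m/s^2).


Formula: P = rho * g * h
rho * g = 4522 * 9.81 = 44360.82 N/m^3
P = 44360.82 * 0.81 = 35932.2642 Pa

Answer: 35932.2642 Pa


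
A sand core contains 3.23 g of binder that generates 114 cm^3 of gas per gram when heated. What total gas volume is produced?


Formula: V_gas = W_binder * gas_evolution_rate
V = 3.23 g * 114 cm^3/g = 368.2200 cm^3


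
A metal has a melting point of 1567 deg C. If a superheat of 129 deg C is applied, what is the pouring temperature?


Formula: T_pour = T_melt + Superheat
T_pour = 1567 + 129 = 1696 deg C


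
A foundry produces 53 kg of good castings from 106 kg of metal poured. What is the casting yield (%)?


Formula: Casting Yield = (W_good / W_total) * 100
Yield = (53 kg / 106 kg) * 100 = 50.0000%

Answer: 50.0000%


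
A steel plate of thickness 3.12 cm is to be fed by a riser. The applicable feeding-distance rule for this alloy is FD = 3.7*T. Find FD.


Formula: FD = 3.7 * T  (riser feeding-distance rule)
FD = 3.7 * 3.12 cm = 11.5440 cm

11.5440 cm


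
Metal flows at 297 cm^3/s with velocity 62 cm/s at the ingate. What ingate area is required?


Formula: A_ingate = Q / v  (continuity equation)
A = 297 cm^3/s / 62 cm/s = 4.7903 cm^2

4.7903 cm^2


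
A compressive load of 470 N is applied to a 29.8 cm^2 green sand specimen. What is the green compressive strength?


Formula: Compressive Strength = Force / Area
Strength = 470 N / 29.8 cm^2 = 15.7718 N/cm^2

Answer: 15.7718 N/cm^2


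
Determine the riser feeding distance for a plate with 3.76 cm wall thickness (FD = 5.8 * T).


Formula: FD = 5.8 * T  (riser feeding-distance rule)
FD = 5.8 * 3.76 cm = 21.8080 cm

Answer: 21.8080 cm


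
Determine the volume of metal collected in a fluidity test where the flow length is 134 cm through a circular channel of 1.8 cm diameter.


Formula: V = pi * (d/2)^2 * L  (cylinder volume)
Radius = 1.8/2 = 0.9 cm
V = pi * 0.9^2 * 134 = 340.9885 cm^3

Final answer: 340.9885 cm^3


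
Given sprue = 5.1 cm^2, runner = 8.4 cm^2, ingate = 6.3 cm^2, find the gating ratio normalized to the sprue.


Sprue:Runner:Ingate = 1 : 8.4/5.1 : 6.3/5.1 = 1:1.65:1.24

1:1.65:1.24


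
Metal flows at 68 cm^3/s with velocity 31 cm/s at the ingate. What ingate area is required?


Formula: A_ingate = Q / v  (continuity equation)
A = 68 cm^3/s / 31 cm/s = 2.1935 cm^2


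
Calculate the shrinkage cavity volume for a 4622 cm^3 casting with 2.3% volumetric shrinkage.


Formula: V_shrink = V_casting * shrinkage_pct / 100
V_shrink = 4622 cm^3 * 2.3 / 100 = 106.3060 cm^3

106.3060 cm^3


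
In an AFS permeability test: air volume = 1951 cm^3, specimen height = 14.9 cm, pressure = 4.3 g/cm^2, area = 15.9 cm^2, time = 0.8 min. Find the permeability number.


Formula: Permeability Number P = (V * H) / (p * A * t)
Numerator: V * H = 1951 * 14.9 = 29069.9
Denominator: p * A * t = 4.3 * 15.9 * 0.8 = 54.696
P = 29069.9 / 54.696 = 531.4813


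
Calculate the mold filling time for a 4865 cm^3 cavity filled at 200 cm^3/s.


Formula: t_fill = V_mold / Q_flow
t = 4865 cm^3 / 200 cm^3/s = 24.3250 s

Answer: 24.3250 s


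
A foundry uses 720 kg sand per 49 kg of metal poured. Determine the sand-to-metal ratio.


Formula: Sand-to-Metal Ratio = W_sand / W_metal
Ratio = 720 kg / 49 kg = 14.6939

Final answer: 14.6939


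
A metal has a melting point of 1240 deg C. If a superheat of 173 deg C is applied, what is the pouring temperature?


Formula: T_pour = T_melt + Superheat
T_pour = 1240 + 173 = 1413 deg C


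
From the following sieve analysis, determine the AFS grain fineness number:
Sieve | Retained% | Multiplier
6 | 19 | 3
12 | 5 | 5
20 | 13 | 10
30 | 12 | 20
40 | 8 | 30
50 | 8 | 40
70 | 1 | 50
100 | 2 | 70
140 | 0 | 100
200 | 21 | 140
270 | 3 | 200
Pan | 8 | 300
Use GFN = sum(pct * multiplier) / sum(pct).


Formula: GFN = sum(pct * multiplier) / sum(pct)
sum(pct * multiplier) = 7142
sum(pct) = 100
GFN = 7142 / 100 = 71.42

71.42


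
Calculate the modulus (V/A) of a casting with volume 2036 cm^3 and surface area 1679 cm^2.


Formula: Casting Modulus M = V / A
M = 2036 cm^3 / 1679 cm^2 = 1.2126 cm


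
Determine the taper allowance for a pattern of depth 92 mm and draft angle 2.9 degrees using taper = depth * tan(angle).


Formula: taper = depth * tan(draft_angle)
tan(2.9 deg) = 0.0506578
taper = 92 mm * 0.0506578 = 4.6605 mm


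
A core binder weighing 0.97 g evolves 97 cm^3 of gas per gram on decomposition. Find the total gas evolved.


Formula: V_gas = W_binder * gas_evolution_rate
V = 0.97 g * 97 cm^3/g = 94.0900 cm^3

Answer: 94.0900 cm^3


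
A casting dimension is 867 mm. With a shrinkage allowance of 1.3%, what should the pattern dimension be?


Formula: L_pattern = L_casting * (1 + shrinkage_rate/100)
Shrinkage factor = 1 + 1.3/100 = 1.013
L_pattern = 867 mm * 1.013 = 878.2710 mm

Final answer: 878.2710 mm


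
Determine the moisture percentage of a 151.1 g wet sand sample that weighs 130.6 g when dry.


Formula: MC = (W_wet - W_dry) / W_wet * 100
Water mass = 151.1 - 130.6 = 20.5 g
MC = 20.5 / 151.1 * 100 = 13.5672%

Final answer: 13.5672%


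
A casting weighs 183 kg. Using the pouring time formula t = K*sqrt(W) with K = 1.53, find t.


Formula: t = K * sqrt(W)
sqrt(W) = sqrt(183) = 13.52775
t = 1.53 * 13.52775 = 20.6975 s


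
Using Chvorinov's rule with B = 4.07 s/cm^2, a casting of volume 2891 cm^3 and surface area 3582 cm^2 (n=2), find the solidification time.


Formula: t_s = B * (V/A)^n  (Chvorinov's rule, n=2)
Modulus M = V/A = 2891/3582 = 0.807091 cm
M^2 = 0.807091^2 = 0.651396 cm^2
t_s = 4.07 * 0.651396 = 2.6512 s

Answer: 2.6512 s


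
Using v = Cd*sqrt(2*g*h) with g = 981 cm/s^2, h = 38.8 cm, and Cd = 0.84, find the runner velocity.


Formula: v = Cd * sqrt(2 * g * h)  (Torricelli with discharge coefficient)
2*g*h = 2 * 981 * 38.8 = 76125.6 cm^2/s^2
sqrt(76125.6) = 275.90868 cm/s
v = 0.84 * 275.90868 = 231.7633 cm/s

231.7633 cm/s


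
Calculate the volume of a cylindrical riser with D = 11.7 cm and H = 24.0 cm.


Formula: V = pi * (D/2)^2 * H  (cylinder volume)
Radius = D/2 = 11.7/2 = 5.85 cm
V = pi * 5.85^2 * 24.0 = 2580.3157 cm^3

2580.3157 cm^3


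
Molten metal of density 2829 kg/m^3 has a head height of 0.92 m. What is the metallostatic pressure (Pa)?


Formula: P = rho * g * h
rho * g = 2829 * 9.81 = 27752.49 N/m^3
P = 27752.49 * 0.92 = 25532.2908 Pa


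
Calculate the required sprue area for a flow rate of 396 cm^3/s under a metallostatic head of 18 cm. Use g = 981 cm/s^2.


Formula: v = sqrt(2*g*h), A = Q/v
Velocity: v = sqrt(2 * 981 * 18) = sqrt(35316) = 187.9255 cm/s
Sprue area: A = Q / v = 396 / 187.9255 = 2.1072 cm^2

Final answer: 2.1072 cm^2


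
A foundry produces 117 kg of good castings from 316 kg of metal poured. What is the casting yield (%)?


Formula: Casting Yield = (W_good / W_total) * 100
Yield = (117 kg / 316 kg) * 100 = 37.0253%

37.0253%


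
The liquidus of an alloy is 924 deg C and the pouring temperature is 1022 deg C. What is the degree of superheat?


Formula: Superheat = T_pour - T_melt
Superheat = 1022 - 924 = 98 deg C


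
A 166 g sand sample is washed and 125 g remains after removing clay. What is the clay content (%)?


Formula: Clay% = (W_total - W_washed) / W_total * 100
Clay mass = 166 - 125 = 41 g
Clay% = 41 / 166 * 100 = 24.6988%


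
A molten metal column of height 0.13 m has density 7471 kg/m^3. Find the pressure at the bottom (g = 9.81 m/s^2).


Formula: P = rho * g * h
rho * g = 7471 * 9.81 = 73290.51 N/m^3
P = 73290.51 * 0.13 = 9527.7663 Pa

9527.7663 Pa


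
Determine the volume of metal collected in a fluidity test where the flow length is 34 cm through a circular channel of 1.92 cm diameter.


Formula: V = pi * (d/2)^2 * L  (cylinder volume)
Radius = 1.92/2 = 0.96 cm
V = pi * 0.96^2 * 34 = 98.4399 cm^3


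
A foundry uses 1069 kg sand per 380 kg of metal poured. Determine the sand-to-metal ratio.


Formula: Sand-to-Metal Ratio = W_sand / W_metal
Ratio = 1069 kg / 380 kg = 2.8132

2.8132


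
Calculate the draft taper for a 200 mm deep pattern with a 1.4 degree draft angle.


Formula: taper = depth * tan(draft_angle)
tan(1.4 deg) = 0.0244395
taper = 200 mm * 0.0244395 = 4.8879 mm

Answer: 4.8879 mm


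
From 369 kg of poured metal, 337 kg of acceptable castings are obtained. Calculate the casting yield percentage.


Formula: Casting Yield = (W_good / W_total) * 100
Yield = (337 kg / 369 kg) * 100 = 91.3279%

Answer: 91.3279%


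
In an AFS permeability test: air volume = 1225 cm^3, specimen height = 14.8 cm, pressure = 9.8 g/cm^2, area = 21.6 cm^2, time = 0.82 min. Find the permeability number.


Formula: Permeability Number P = (V * H) / (p * A * t)
Numerator: V * H = 1225 * 14.8 = 18130.0
Denominator: p * A * t = 9.8 * 21.6 * 0.82 = 173.5776
P = 18130.0 / 173.5776 = 104.4490


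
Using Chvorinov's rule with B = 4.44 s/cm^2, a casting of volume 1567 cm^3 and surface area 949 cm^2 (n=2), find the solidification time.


Formula: t_s = B * (V/A)^n  (Chvorinov's rule, n=2)
Modulus M = V/A = 1567/949 = 1.651212 cm
M^2 = 1.651212^2 = 2.726501 cm^2
t_s = 4.44 * 2.726501 = 12.1057 s

Final answer: 12.1057 s


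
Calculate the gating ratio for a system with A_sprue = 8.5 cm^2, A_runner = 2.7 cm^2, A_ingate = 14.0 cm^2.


Sprue:Runner:Ingate = 1 : 2.7/8.5 : 14.0/8.5 = 1:0.32:1.65

Final answer: 1:0.32:1.65


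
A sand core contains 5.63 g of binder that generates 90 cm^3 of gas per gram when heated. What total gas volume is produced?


Formula: V_gas = W_binder * gas_evolution_rate
V = 5.63 g * 90 cm^3/g = 506.7000 cm^3

506.7000 cm^3


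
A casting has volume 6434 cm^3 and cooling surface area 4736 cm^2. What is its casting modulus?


Formula: Casting Modulus M = V / A
M = 6434 cm^3 / 4736 cm^2 = 1.3585 cm

Final answer: 1.3585 cm


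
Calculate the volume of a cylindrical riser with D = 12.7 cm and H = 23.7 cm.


Formula: V = pi * (D/2)^2 * H  (cylinder volume)
Radius = D/2 = 12.7/2 = 6.35 cm
V = pi * 6.35^2 * 23.7 = 3002.2418 cm^3


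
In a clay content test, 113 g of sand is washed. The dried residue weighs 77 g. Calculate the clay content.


Formula: Clay% = (W_total - W_washed) / W_total * 100
Clay mass = 113 - 77 = 36 g
Clay% = 36 / 113 * 100 = 31.8584%


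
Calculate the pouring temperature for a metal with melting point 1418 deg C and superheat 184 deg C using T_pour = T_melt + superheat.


Formula: T_pour = T_melt + Superheat
T_pour = 1418 + 184 = 1602 deg C

Answer: 1602 deg C


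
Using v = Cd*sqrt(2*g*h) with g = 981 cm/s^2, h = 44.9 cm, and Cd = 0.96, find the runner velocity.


Formula: v = Cd * sqrt(2 * g * h)  (Torricelli with discharge coefficient)
2*g*h = 2 * 981 * 44.9 = 88093.8 cm^2/s^2
sqrt(88093.8) = 296.80600 cm/s
v = 0.96 * 296.80600 = 284.9338 cm/s

284.9338 cm/s


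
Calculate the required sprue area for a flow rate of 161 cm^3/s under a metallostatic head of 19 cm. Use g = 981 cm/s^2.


Formula: v = sqrt(2*g*h), A = Q/v
Velocity: v = sqrt(2 * 981 * 19) = sqrt(37278) = 193.0751 cm/s
Sprue area: A = Q / v = 161 / 193.0751 = 0.8339 cm^2


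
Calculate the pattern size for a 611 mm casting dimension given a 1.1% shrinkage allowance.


Formula: L_pattern = L_casting * (1 + shrinkage_rate/100)
Shrinkage factor = 1 + 1.1/100 = 1.011
L_pattern = 611 mm * 1.011 = 617.7210 mm

Answer: 617.7210 mm


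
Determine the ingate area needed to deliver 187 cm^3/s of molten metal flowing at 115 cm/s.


Formula: A_ingate = Q / v  (continuity equation)
A = 187 cm^3/s / 115 cm/s = 1.6261 cm^2


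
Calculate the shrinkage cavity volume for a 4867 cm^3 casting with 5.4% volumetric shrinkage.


Formula: V_shrink = V_casting * shrinkage_pct / 100
V_shrink = 4867 cm^3 * 5.4 / 100 = 262.8180 cm^3

Answer: 262.8180 cm^3


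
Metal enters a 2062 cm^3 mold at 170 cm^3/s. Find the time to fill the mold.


Formula: t_fill = V_mold / Q_flow
t = 2062 cm^3 / 170 cm^3/s = 12.1294 s

Final answer: 12.1294 s


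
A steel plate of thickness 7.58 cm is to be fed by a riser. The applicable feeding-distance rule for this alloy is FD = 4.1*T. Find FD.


Formula: FD = 4.1 * T  (riser feeding-distance rule)
FD = 4.1 * 7.58 cm = 31.0780 cm

Final answer: 31.0780 cm


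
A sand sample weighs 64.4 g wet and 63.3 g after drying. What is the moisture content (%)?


Formula: MC = (W_wet - W_dry) / W_wet * 100
Water mass = 64.4 - 63.3 = 1.1 g
MC = 1.1 / 64.4 * 100 = 1.7081%


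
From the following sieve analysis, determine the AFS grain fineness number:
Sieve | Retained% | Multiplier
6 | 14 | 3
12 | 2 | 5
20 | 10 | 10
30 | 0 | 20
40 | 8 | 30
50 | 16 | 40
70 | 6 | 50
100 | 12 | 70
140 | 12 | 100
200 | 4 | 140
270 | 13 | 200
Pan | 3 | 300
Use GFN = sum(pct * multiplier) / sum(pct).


Formula: GFN = sum(pct * multiplier) / sum(pct)
sum(pct * multiplier) = 7432
sum(pct) = 100
GFN = 7432 / 100 = 74.32

Answer: 74.32


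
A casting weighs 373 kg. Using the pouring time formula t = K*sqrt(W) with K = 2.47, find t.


Formula: t = K * sqrt(W)
sqrt(W) = sqrt(373) = 19.31321
t = 2.47 * 19.31321 = 47.7036 s

47.7036 s


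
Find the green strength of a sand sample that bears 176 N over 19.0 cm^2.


Formula: Compressive Strength = Force / Area
Strength = 176 N / 19.0 cm^2 = 9.2632 N/cm^2

9.2632 N/cm^2


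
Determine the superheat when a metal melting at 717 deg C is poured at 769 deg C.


Formula: Superheat = T_pour - T_melt
Superheat = 769 - 717 = 52 deg C


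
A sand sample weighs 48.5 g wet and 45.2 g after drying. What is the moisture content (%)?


Formula: MC = (W_wet - W_dry) / W_wet * 100
Water mass = 48.5 - 45.2 = 3.3 g
MC = 3.3 / 48.5 * 100 = 6.8041%

Final answer: 6.8041%


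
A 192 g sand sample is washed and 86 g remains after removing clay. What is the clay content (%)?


Formula: Clay% = (W_total - W_washed) / W_total * 100
Clay mass = 192 - 86 = 106 g
Clay% = 106 / 192 * 100 = 55.2083%


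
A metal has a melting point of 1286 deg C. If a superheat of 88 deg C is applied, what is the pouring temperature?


Formula: T_pour = T_melt + Superheat
T_pour = 1286 + 88 = 1374 deg C


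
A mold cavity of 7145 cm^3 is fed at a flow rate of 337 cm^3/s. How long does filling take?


Formula: t_fill = V_mold / Q_flow
t = 7145 cm^3 / 337 cm^3/s = 21.2018 s

Final answer: 21.2018 s


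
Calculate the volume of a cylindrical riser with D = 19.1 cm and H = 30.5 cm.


Formula: V = pi * (D/2)^2 * H  (cylinder volume)
Radius = D/2 = 19.1/2 = 9.55 cm
V = pi * 9.55^2 * 30.5 = 8738.8937 cm^3


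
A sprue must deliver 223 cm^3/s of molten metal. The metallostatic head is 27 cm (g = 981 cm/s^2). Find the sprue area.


Formula: v = sqrt(2*g*h), A = Q/v
Velocity: v = sqrt(2 * 981 * 27) = sqrt(52974) = 230.1608 cm/s
Sprue area: A = Q / v = 223 / 230.1608 = 0.9689 cm^2

Answer: 0.9689 cm^2


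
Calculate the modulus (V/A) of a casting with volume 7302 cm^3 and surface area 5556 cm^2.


Formula: Casting Modulus M = V / A
M = 7302 cm^3 / 5556 cm^2 = 1.3143 cm

Answer: 1.3143 cm


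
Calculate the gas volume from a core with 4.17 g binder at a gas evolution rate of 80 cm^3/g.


Formula: V_gas = W_binder * gas_evolution_rate
V = 4.17 g * 80 cm^3/g = 333.6000 cm^3

333.6000 cm^3


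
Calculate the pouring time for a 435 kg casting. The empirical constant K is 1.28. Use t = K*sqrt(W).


Formula: t = K * sqrt(W)
sqrt(W) = sqrt(435) = 20.85665
t = 1.28 * 20.85665 = 26.6965 s

26.6965 s
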